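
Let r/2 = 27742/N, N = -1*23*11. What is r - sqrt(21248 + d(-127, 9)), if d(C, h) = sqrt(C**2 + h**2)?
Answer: -5044/23 - sqrt(21248 + sqrt(16210)) ≈ -365.51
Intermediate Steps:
N = -253 (N = -23*11 = -253)
r = -5044/23 (r = 2*(27742/(-253)) = 2*(27742*(-1/253)) = 2*(-2522/23) = -5044/23 ≈ -219.30)
r - sqrt(21248 + d(-127, 9)) = -5044/23 - sqrt(21248 + sqrt((-127)**2 + 9**2)) = -5044/23 - sqrt(21248 + sqrt(16129 + 81)) = -5044/23 - sqrt(21248 + sqrt(16210))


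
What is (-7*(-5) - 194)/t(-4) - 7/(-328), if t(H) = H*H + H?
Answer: -4339/328 ≈ -13.229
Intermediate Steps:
t(H) = H + H**2 (t(H) = H**2 + H = H + H**2)
(-7*(-5) - 194)/t(-4) - 7/(-328) = (-7*(-5) - 194)/((-4*(1 - 4))) - 7/(-328) = (35 - 194)/((-4*(-3))) - 7*(-1/328) = -159/12 + 7/328 = -159*1/12 + 7/328 = -53/4 + 7/328 = -4339/328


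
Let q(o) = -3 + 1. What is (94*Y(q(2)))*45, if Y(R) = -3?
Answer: -12690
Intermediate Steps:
q(o) = -2
(94*Y(q(2)))*45 = (94*(-3))*45 = -282*45 = -12690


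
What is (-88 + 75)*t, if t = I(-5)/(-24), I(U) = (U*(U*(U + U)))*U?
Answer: 8125/12 ≈ 677.08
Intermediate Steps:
I(U) = 2*U**4 (I(U) = (U*(U*(2*U)))*U = (U*(2*U**2))*U = (2*U**3)*U = 2*U**4)
t = -625/12 (t = (2*(-5)**4)/(-24) = (2*625)*(-1/24) = 1250*(-1/24) = -625/12 ≈ -52.083)
(-88 + 75)*t = (-88 + 75)*(-625/12) = -13*(-625/12) = 8125/12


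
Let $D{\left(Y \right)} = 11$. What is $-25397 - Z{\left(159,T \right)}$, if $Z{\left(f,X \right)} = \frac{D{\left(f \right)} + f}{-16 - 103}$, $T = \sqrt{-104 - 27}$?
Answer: $- \frac{177769}{7} \approx -25396.0$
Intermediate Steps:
$T = i \sqrt{131}$ ($T = \sqrt{-131} = i \sqrt{131} \approx 11.446 i$)
$Z{\left(f,X \right)} = - \frac{11}{119} - \frac{f}{119}$ ($Z{\left(f,X \right)} = \frac{11 + f}{-16 - 103} = \frac{11 + f}{-119} = \left(11 + f\right) \left(- \frac{1}{119}\right) = - \frac{11}{119} - \frac{f}{119}$)
$-25397 - Z{\left(159,T \right)} = -25397 - \left(- \frac{11}{119} - \frac{159}{119}\right) = -25397 - - \frac{10}{7} = -25397 + \frac{10}{7} = - \frac{177769}{7}$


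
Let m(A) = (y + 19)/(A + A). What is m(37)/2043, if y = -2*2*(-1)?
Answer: 23/151182 ≈ 0.00015213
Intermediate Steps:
y = 4 (y = -4*(-1) = 4)
m(A) = 23/(2*A) (m(A) = (4 + 19)/(A + A) = 23/((2*A)) = 23*(1/(2*A)) = 23/(2*A))
m(37)/2043 = ((23/2)/37)/2043 = ((23/2)*(1/37))*(1/2043) = (23/74)*(1/2043) = 23/151182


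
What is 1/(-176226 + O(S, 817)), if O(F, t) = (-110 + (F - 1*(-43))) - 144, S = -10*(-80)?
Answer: -1/175637 ≈ -5.6936e-6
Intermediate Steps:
S = 800
O(F, t) = -211 + F (O(F, t) = (-110 + (F + 43)) - 144 = (-110 + (43 + F)) - 144 = (-67 + F) - 144 = -211 + F)
1/(-176226 + O(S, 817)) = 1/(-176226 + (-211 + 800)) = 1/(-176226 + 589) = 1/(-175637) = -1/175637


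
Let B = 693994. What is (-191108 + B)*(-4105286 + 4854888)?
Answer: 376964351372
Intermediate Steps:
(-191108 + B)*(-4105286 + 4854888) = (-191108 + 693994)*(-4105286 + 4854888) = 502886*749602 = 376964351372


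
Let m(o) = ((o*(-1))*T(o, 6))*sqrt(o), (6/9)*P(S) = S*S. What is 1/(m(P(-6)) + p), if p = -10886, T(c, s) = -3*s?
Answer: -5443/33743330 - 729*sqrt(6)/16871665 ≈ -0.00026714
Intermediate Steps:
P(S) = 3*S**2/2 (P(S) = 3*(S*S)/2 = 3*S**2/2)
m(o) = 18*o**(3/2) (m(o) = ((o*(-1))*(-3*6))*sqrt(o) = (-o*(-18))*sqrt(o) = (18*o)*sqrt(o) = 18*o**(3/2))
1/(m(P(-6)) + p) = 1/(18*((3/2)*(-6)**2)**(3/2) - 10886) = 1/(18*((3/2)*36)**(3/2) - 10886) = 1/(18*54**(3/2) - 10886) = 1/(18*(162*sqrt(6)) - 10886) = 1/(2916*sqrt(6) - 10886) = 1/(-10886 + 2916*sqrt(6))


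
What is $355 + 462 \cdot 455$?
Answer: $210565$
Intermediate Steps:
$355 + 462 \cdot 455 = 355 + 210210 = 210565$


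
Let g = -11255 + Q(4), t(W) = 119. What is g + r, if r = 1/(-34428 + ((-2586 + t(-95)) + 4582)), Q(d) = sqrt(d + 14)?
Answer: -363682816/32313 + 3*sqrt(2) ≈ -11251.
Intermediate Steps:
Q(d) = sqrt(14 + d)
r = -1/32313 (r = 1/(-34428 + ((-2586 + 119) + 4582)) = 1/(-34428 + (-2467 + 4582)) = 1/(-34428 + 2115) = 1/(-32313) = -1/32313 ≈ -3.0947e-5)
g = -11255 + 3*sqrt(2) (g = -11255 + sqrt(14 + 4) = -11255 + sqrt(18) = -11255 + 3*sqrt(2) ≈ -11251.)
g + r = (-11255 + 3*sqrt(2)) - 1/32313 = -363682816/32313 + 3*sqrt(2)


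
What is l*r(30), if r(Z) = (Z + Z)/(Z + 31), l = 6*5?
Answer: 1800/61 ≈ 29.508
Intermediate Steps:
l = 30
r(Z) = 2*Z/(31 + Z) (r(Z) = (2*Z)/(31 + Z) = 2*Z/(31 + Z))
l*r(30) = 30*(2*30/(31 + 30)) = 30*(2*30/61) = 30*(2*30*(1/61)) = 30*(60/61) = 1800/61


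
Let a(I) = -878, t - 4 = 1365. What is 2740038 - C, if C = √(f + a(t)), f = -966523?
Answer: 2740038 - 3*I*√107489 ≈ 2.74e+6 - 983.57*I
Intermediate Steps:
t = 1369 (t = 4 + 1365 = 1369)
C = 3*I*√107489 (C = √(-966523 - 878) = √(-967401) = 3*I*√107489 ≈ 983.57*I)
2740038 - C = 2740038 - 3*I*√107489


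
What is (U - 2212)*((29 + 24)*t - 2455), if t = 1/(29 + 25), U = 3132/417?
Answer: 20303194604/3753 ≈ 5.4099e+6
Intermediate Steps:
U = 1044/139 (U = 3132*(1/417) = 1044/139 ≈ 7.5108)
t = 1/54 ≈ 0.018519
(U - 2212)*((29 + 24)*t - 2455) = (1044/139 - 2212)*((29 + 24)*(1/54) - 2455) = -306424*(53*(1/54) - 2455)/139 = -306424*(53/54 - 2455)/139 = -306424/139*(-132517/54) = 20303194604/3753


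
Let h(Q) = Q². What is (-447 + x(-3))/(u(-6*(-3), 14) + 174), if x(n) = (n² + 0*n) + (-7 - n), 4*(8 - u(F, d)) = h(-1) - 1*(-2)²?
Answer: -104/43 ≈ -2.4186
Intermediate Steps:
u(F, d) = 35/4 (u(F, d) = 8 - ((-1)² - 1*(-2)²)/4 = 8 - (1 - 1*4)/4 = 8 - (1 - 4)/4 = 8 - ¼*(-3) = 8 + ¾ = 35/4)
x(n) = -7 + n² - n (x(n) = (n² + 0) + (-7 - n) = n² + (-7 - n) = -7 + n² - n)
(-447 + x(-3))/(u(-6*(-3), 14) + 174) = (-447 + (-7 + (-3)² - 1*(-3)))/(35/4 + 174) = (-447 + (-7 + 9 + 3))/(731/4) = (-447 + 5)*(4/731) = -442*4/731 = -104/43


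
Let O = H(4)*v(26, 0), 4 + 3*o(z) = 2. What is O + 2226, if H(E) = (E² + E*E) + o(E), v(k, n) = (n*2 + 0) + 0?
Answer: 2226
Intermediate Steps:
o(z) = -⅔ (o(z) = -4/3 + (⅓)*2 = -4/3 + ⅔ = -⅔)
v(k, n) = 2*n (v(k, n) = (2*n + 0) + 0 = 2*n + 0 = 2*n)
H(E) = -⅔ + 2*E² (H(E) = (E² + E*E) - ⅔ = (E² + E²) - ⅔ = 2*E² - ⅔ = -⅔ + 2*E²)
O = 0 (O = (-⅔ + 2*4²)*(2*0) = (-⅔ + 2*16)*0 = (-⅔ + 32)*0 = (94/3)*0 = 0)
O + 2226 = 0 + 2226 = 2226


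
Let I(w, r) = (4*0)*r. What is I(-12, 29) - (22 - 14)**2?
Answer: -64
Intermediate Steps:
I(w, r) = 0 (I(w, r) = 0*r = 0)
I(-12, 29) - (22 - 14)**2 = 0 - (22 - 14)**2 = 0 - 1*8**2 = 0 - 1*64 = 0 - 64 = -64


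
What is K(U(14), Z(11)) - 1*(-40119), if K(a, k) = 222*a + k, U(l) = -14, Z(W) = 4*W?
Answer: 37055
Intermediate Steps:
K(a, k) = k + 222*a
K(U(14), Z(11)) - 1*(-40119) = (4*11 + 222*(-14)) - 1*(-40119) = (44 - 3108) + 40119 = -3064 + 40119 = 37055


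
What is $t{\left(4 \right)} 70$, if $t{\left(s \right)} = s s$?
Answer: $1120$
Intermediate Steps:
$t{\left(s \right)} = s^{2}$
$t{\left(4 \right)} 70 = 4^{2} \cdot 70 = 16 \cdot 70 = 1120$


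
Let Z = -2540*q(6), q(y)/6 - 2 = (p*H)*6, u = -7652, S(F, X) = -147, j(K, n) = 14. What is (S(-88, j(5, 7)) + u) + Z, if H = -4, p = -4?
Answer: -1501319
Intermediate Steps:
q(y) = 588 (q(y) = 12 + 6*(-4*(-4)*6) = 12 + 6*(16*6) = 12 + 6*96 = 12 + 576 = 588)
Z = -1493520 (Z = -2540*588 = -1493520)
(S(-88, j(5, 7)) + u) + Z = (-147 - 7652) - 1493520 = -7799 - 1493520 = -1501319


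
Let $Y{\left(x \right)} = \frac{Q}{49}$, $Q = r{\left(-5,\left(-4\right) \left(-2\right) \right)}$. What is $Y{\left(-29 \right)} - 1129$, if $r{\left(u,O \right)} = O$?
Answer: $- \frac{55313}{49} \approx -1128.8$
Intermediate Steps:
$Q = 8$ ($Q = \left(-4\right) \left(-2\right) = 8$)
$Y{\left(x \right)} = \frac{8}{49}$
$Y{\left(-29 \right)} - 1129 = \frac{8}{49} - 1129 = - \frac{55313}{49}$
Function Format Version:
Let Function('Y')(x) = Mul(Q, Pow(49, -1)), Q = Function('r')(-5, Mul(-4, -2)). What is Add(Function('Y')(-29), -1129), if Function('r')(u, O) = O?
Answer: Rational(-55313, 49) ≈ -1128.8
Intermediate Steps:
Q = 8 (Q = Mul(-4, -2) = 8)
Function('Y')(x) = Rational(8, 49) (Function('Y')(x) = Mul(8, Pow(49, -1)) = Mul(8, Rational(1, 49)) = Rational(8, 49))
Add(Function('Y')(-29), -1129) = Add(Rational(8, 49), -1129) = Rational(-55313, 49)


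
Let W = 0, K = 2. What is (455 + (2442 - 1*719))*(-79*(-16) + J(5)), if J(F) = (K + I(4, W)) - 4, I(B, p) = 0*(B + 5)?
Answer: 2748636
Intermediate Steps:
I(B, p) = 0 (I(B, p) = 0*(5 + B) = 0)
J(F) = -2 (J(F) = (2 + 0) - 4 = 2 - 4 = -2)
(455 + (2442 - 1*719))*(-79*(-16) + J(5)) = (455 + (2442 - 1*719))*(-79*(-16) - 2) = (455 + (2442 - 719))*(1264 - 2) = (455 + 1723)*1262 = 2178*1262 = 2748636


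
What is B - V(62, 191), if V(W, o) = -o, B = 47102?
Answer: 47293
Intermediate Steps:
B - V(62, 191) = 47102 - (-1)*191 = 47102 - 1*(-191) = 47102 + 191 = 47293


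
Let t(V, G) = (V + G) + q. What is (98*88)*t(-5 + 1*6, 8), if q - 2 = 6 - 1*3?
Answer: 120736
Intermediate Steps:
q = 5 (q = 2 + (6 - 1*3) = 2 + (6 - 3) = 2 + 3 = 5)
t(V, G) = 5 + G + V (t(V, G) = (V + G) + 5 = (G + V) + 5 = 5 + G + V)
(98*88)*t(-5 + 1*6, 8) = (98*88)*(5 + 8 + (-5 + 1*6)) = 8624*(5 + 8 + (-5 + 6)) = 8624*(5 + 8 + 1) = 8624*14 = 120736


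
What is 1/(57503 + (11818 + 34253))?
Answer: 1/103574 ≈ 9.6549e-6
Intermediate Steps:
1/(57503 + (11818 + 34253)) = 1/(57503 + 46071) = 1/103574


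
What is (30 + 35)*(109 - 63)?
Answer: 2990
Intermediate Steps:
(30 + 35)*(109 - 63) = 65*46 = 2990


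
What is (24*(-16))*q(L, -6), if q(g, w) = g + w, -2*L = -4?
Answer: 1536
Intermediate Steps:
L = 2 (L = -1/2*(-4) = 2)
(24*(-16))*q(L, -6) = (24*(-16))*(2 - 6) = -384*(-4) = 1536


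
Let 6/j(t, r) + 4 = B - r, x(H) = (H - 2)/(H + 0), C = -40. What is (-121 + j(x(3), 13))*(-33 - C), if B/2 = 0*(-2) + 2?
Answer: -11053/13 ≈ -850.23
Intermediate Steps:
B = 4 (B = 2*(0*(-2) + 2) = 2*(0 + 2) = 2*2 = 4)
x(H) = (-2 + H)/H
j(t, r) = -6/r (j(t, r) = 6/(-4 + (4 - r)) = 6/((-r)) = 6*(-1/r) = -6/r)
(-121 + j(x(3), 13))*(-33 - C) = (-121 - 6/13)*(-33 - 1*(-40)) = (-121 - 6*1/13)*(-33 + 40) = (-121 - 6/13)*7 = -1579/13*7 = -11053/13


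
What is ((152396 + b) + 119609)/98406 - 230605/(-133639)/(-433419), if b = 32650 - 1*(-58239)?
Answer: 45496554287452/12337318210833 ≈ 3.6877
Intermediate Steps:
b = 90889 (b = 32650 + 58239 = 90889)
((152396 + b) + 119609)/98406 - 230605/(-133639)/(-433419) = ((152396 + 90889) + 119609)/98406 - 230605/(-133639)/(-433419) = (243285 + 119609)*(1/98406) - 230605*(-1/133639)*(-1/433419) = 362894*(1/98406) + (230605/133639)*(-1/433419) = 25921/7029 - 230605/57921681741 = 45496554287452/12337318210833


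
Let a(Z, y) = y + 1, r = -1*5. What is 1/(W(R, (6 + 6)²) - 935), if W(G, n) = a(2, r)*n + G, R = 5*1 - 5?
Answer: -1/1511 ≈ -0.00066181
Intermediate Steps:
r = -5
R = 0 (R = 5 - 5 = 0)
a(Z, y) = 1 + y
W(G, n) = G - 4*n (W(G, n) = (1 - 5)*n + G = -4*n + G = G - 4*n)
1/(W(R, (6 + 6)²) - 935) = 1/((0 - 4*(6 + 6)²) - 935) = 1/((0 - 4*12²) - 935) = 1/((0 - 4*144) - 935) = 1/((0 - 576) - 935) = 1/(-576 - 935) = 1/(-1511) = -1/1511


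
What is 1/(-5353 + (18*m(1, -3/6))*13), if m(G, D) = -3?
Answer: -1/6055 ≈ -0.00016515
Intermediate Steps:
1/(-5353 + (18*m(1, -3/6))*13) = 1/(-5353 + (18*(-3))*13) = 1/(-5353 - 54*13) = 1/(-5353 - 702) = 1/(-6055) = -1/6055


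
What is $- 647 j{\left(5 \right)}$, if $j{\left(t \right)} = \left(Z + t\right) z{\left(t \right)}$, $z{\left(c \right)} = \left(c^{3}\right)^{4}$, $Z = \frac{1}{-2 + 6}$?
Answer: $- \frac{3317138671875}{4} \approx -8.2928 \cdot 10^{11}$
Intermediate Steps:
$Z = \frac{1}{4} \approx 0.25$
$z{\left(c \right)} = c^{12}$
$j{\left(t \right)} = t^{12} \left(\frac{1}{4} + t\right)$ ($j{\left(t \right)} = \left(\frac{1}{4} + t\right) t^{12} = t^{12} \left(\frac{1}{4} + t\right)$)
$- 647 j{\left(5 \right)} = - 647 \cdot 5^{12} \left(\frac{1}{4} + 5\right) = - 647 \cdot 244140625 \cdot \frac{21}{4} = \left(-647\right) \frac{5126953125}{4} = - \frac{3317138671875}{4}$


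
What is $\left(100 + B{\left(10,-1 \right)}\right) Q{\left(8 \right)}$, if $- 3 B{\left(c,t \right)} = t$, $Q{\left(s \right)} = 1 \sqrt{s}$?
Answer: $\frac{602 \sqrt{2}}{3} \approx 283.79$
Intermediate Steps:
$Q{\left(s \right)} = \sqrt{s}$
$B{\left(c,t \right)} = - \frac{t}{3}$
$\left(100 + B{\left(10,-1 \right)}\right) Q{\left(8 \right)} = \left(100 - - \frac{1}{3}\right) \sqrt{8} = \left(100 + \frac{1}{3}\right) 2 \sqrt{2} = \frac{301 \cdot 2 \sqrt{2}}{3} = \frac{602 \sqrt{2}}{3}$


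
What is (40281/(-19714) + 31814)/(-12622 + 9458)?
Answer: -627140915/62375096 ≈ -10.054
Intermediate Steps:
(40281/(-19714) + 31814)/(-12622 + 9458) = (40281*(-1/19714) + 31814)/(-3164) = (-40281/19714 + 31814)*(-1/3164) = (627140915/19714)*(-1/3164) = -627140915/62375096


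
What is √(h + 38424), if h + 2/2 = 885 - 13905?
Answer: √25403 ≈ 159.38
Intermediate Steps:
h = -13021 (h = -1 + (885 - 13905) = -1 - 13020 = -13021)
√(h + 38424) = √(-13021 + 38424) = √25403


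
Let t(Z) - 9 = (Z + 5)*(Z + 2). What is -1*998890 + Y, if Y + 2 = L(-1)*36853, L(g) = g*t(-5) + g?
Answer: -1367422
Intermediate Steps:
t(Z) = 9 + (2 + Z)*(5 + Z) (t(Z) = 9 + (Z + 5)*(Z + 2) = 9 + (5 + Z)*(2 + Z) = 9 + (2 + Z)*(5 + Z))
L(g) = 10*g (L(g) = g*(19 + (-5)**2 + 7*(-5)) + g = g*(19 + 25 - 35) + g = g*9 + g = 9*g + g = 10*g)
Y = -368532 (Y = -2 + (10*(-1))*36853 = -2 - 10*36853 = -2 - 368530 = -368532)
-1*998890 + Y = -1*998890 - 368532 = -998890 - 368532 = -1367422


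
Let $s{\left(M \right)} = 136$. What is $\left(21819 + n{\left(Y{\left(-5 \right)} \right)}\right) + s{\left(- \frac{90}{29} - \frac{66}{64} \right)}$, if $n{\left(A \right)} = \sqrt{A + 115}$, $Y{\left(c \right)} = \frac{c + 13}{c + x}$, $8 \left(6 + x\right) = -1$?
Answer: $21955 + \frac{\sqrt{905219}}{89} \approx 21966.0$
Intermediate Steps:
$x = - \frac{49}{8}$ ($x = -6 + \frac{1}{8} \left(-1\right) = -6 - \frac{1}{8} = - \frac{49}{8} \approx -6.125$)
$Y{\left(c \right)} = \frac{13 + c}{- \frac{49}{8} + c}$ ($Y{\left(c \right)} = \frac{c + 13}{c - \frac{49}{8}} = \frac{13 + c}{- \frac{49}{8} + c}$)
$n{\left(A \right)} = \sqrt{115 + A}$
$\left(21819 + n{\left(Y{\left(-5 \right)} \right)}\right) + s{\left(- \frac{90}{29} - \frac{66}{64} \right)} = \left(21819 + \sqrt{115 + \frac{8 \left(13 - 5\right)}{-49 + 8 \left(-5\right)}}\right) + 136 = \left(21819 + \sqrt{115 + 8 \frac{1}{-49 - 40} \cdot 8}\right) + 136 = \left(21819 + \sqrt{115 + 8 \frac{1}{-89} \cdot 8}\right) + 136 = \left(21819 + \sqrt{115 + 8 \left(- \frac{1}{89}\right) 8}\right) + 136 = \left(21819 + \sqrt{115 - \frac{64}{89}}\right) + 136 = \left(21819 + \sqrt{\frac{10171}{89}}\right) + 136 = \left(21819 + \frac{\sqrt{905219}}{89}\right) + 136 = 21955 + \frac{\sqrt{905219}}{89}$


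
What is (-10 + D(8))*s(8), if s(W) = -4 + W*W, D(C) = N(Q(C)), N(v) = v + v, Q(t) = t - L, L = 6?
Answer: -360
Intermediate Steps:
Q(t) = -6 + t (Q(t) = t - 1*6 = t - 6 = -6 + t)
N(v) = 2*v
D(C) = -12 + 2*C (D(C) = 2*(-6 + C) = -12 + 2*C)
s(W) = -4 + W²
(-10 + D(8))*s(8) = (-10 + (-12 + 2*8))*(-4 + 8²) = (-10 + (-12 + 16))*(-4 + 64) = (-10 + 4)*60 = -6*60 = -360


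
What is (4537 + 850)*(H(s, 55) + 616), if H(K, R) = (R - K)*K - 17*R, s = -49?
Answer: -29170605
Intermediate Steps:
H(K, R) = -17*R + K*(R - K) (H(K, R) = K*(R - K) - 17*R = -17*R + K*(R - K))
(4537 + 850)*(H(s, 55) + 616) = (4537 + 850)*((-1*(-49)² - 17*55 - 49*55) + 616) = 5387*((-1*2401 - 935 - 2695) + 616) = 5387*((-2401 - 935 - 2695) + 616) = 5387*(-6031 + 616) = 5387*(-5415) = -29170605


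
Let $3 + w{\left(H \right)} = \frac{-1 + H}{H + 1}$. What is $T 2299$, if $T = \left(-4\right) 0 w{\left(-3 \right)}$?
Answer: $0$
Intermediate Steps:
$w{\left(H \right)} = -3 + \frac{-1 + H}{1 + H}$ ($w{\left(H \right)} = -3 + \frac{-1 + H}{H + 1} = -3 + \frac{-1 + H}{1 + H}$)
$T = 0$ ($T = \left(-4\right) 0 \frac{2 \left(-2 - -3\right)}{1 - 3} = 0 \frac{2 \left(-2 + 3\right)}{-2} = 0 \cdot 2 \left(- \frac{1}{2}\right) 1 = 0 \left(-1\right) = 0$)
$T 2299 = 0 \cdot 2299 = 0$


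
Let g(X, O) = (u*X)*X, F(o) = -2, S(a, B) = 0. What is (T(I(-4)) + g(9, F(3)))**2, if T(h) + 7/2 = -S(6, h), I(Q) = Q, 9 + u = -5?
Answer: 5175625/4 ≈ 1.2939e+6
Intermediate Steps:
u = -14 (u = -9 - 5 = -14)
T(h) = -7/2 (T(h) = -7/2 - 1*0 = -7/2 + 0 = -7/2)
g(X, O) = -14*X**2 (g(X, O) = (-14*X)*X = -14*X**2)
(T(I(-4)) + g(9, F(3)))**2 = (-7/2 - 14*9**2)**2 = (-7/2 - 14*81)**2 = (-7/2 - 1134)**2 = (-2275/2)**2 = 5175625/4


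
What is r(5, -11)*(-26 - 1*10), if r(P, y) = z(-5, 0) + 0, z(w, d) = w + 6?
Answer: -36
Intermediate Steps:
z(w, d) = 6 + w
r(P, y) = 1 (r(P, y) = (6 - 5) + 0 = 1 + 0 = 1)
r(5, -11)*(-26 - 1*10) = 1*(-26 - 1*10) = 1*(-26 - 10) = 1*(-36) = -36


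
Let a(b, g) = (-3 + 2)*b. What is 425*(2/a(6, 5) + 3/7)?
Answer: 850/21 ≈ 40.476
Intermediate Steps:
a(b, g) = -b
425*(2/a(6, 5) + 3/7) = 425*(2/((-1*6)) + 3/7) = 425*(2/(-6) + 3*(⅐)) = 425*(2*(-⅙) + 3/7) = 425*(-⅓ + 3/7) = 425*(2/21) = 850/21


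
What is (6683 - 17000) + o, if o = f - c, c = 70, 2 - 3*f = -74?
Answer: -31085/3 ≈ -10362.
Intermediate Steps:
f = 76/3 (f = ⅔ - ⅓*(-74) = ⅔ + 74/3 = 76/3 ≈ 25.333)
o = -134/3 (o = 76/3 - 1*70 = 76/3 - 70 = -134/3 ≈ -44.667)
(6683 - 17000) + o = (6683 - 17000) - 134/3 = -10317 - 134/3 = -31085/3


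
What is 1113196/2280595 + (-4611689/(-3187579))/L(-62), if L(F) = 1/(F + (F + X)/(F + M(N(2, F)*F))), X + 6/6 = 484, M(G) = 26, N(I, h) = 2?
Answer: -524054833892947/4937825703060 ≈ -106.13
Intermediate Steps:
X = 483 (X = -1 + 484 = 483)
L(F) = 1/(F + (483 + F)/(26 + F)) (L(F) = 1/(F + (F + 483)/(F + 26)) = 1/(F + (483 + F)/(26 + F)))
1113196/2280595 + (-4611689/(-3187579))/L(-62) = 1113196/2280595 + (-4611689/(-3187579))/(((26 - 62)/(483 + (-62)² + 27*(-62)))) = 1113196*(1/2280595) + (-4611689*(-1/3187579))/((-36/(483 + 3844 - 1674))) = 1113196/2280595 + 87013/(60143*((-36/2653))) = 1113196/2280595 + 87013/(60143*(((1/2653)*(-36)))) = 1113196/2280595 + 87013/(60143*(-36/2653)) = 1113196/2280595 + (87013/60143)*(-2653/36) = 1113196/2280595 - 230845489/2165148 = -524054833892947/4937825703060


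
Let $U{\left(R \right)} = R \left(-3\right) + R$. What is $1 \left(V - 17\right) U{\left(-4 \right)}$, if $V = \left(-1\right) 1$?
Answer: $-144$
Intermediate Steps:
$U{\left(R \right)} = - 2 R$ ($U{\left(R \right)} = - 3 R + R = - 2 R$)
$V = -1$
$1 \left(V - 17\right) U{\left(-4 \right)} = 1 \left(-1 - 17\right) \left(\left(-2\right) \left(-4\right)\right) = 1 \left(-18\right) 8 = \left(-18\right) 8 = -144$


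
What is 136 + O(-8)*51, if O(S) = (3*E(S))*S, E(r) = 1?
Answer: -1088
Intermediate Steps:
O(S) = 3*S (O(S) = (3*1)*S = 3*S)
136 + O(-8)*51 = 136 + (3*(-8))*51 = 136 - 24*51 = 136 - 1224 = -1088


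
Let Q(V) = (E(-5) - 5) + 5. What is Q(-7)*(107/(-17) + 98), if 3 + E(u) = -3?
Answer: -9354/17 ≈ -550.24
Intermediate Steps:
E(u) = -6 (E(u) = -3 - 3 = -6)
Q(V) = -6 (Q(V) = (-6 - 5) + 5 = -11 + 5 = -6)
Q(-7)*(107/(-17) + 98) = -6*(107/(-17) + 98) = -6*(107*(-1/17) + 98) = -6*(-107/17 + 98) = -6*1559/17 = -9354/17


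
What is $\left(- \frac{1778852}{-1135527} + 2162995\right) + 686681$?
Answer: $\frac{3235885818104}{1135527} \approx 2.8497 \cdot 10^{6}$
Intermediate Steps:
$\left(- \frac{1778852}{-1135527} + 2162995\right) + 686681 = \left(\left(-1778852\right) \left(- \frac{1}{1135527}\right) + 2162995\right) + 686681 = \left(\frac{1778852}{1135527} + 2162995\right) + 686681 = \frac{2456141002217}{1135527} + 686681 = \frac{3235885818104}{1135527}$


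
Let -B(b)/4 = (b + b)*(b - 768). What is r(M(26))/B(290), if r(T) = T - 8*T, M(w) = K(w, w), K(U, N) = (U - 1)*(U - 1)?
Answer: -875/221792 ≈ -0.0039451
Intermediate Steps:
K(U, N) = (-1 + U)**2 (K(U, N) = (-1 + U)*(-1 + U) = (-1 + U)**2)
M(w) = (-1 + w)**2
r(T) = -7*T
B(b) = -8*b*(-768 + b) (B(b) = -4*(b + b)*(b - 768) = -4*2*b*(-768 + b) = -8*b*(-768 + b))
r(M(26))/B(290) = (-7*(-1 + 26)**2)/((8*290*(768 - 1*290))) = (-7*25**2)/((8*290*(768 - 290))) = (-7*625)/((8*290*478)) = -4375/1108960 = -4375*1/1108960 = -875/221792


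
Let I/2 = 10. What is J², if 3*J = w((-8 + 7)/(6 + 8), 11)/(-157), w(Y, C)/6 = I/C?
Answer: 1600/2982529 ≈ 0.00053646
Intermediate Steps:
I = 20 (I = 2*10 = 20)
w(Y, C) = 120/C (w(Y, C) = 6*(20/C) = 120/C)
J = -40/1727 (J = ((120/11)/(-157))/3 = ((120*(1/11))*(-1/157))/3 = ((120/11)*(-1/157))/3 = (⅓)*(-120/1727) = -40/1727 ≈ -0.023162)
J² = (-40/1727)² = 1600/2982529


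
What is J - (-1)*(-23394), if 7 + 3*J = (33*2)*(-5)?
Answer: -70519/3 ≈ -23506.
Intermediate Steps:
J = -337/3 (J = -7/3 + ((33*2)*(-5))/3 = -7/3 + (66*(-5))/3 = -7/3 + (⅓)*(-330) = -7/3 - 110 = -337/3 ≈ -112.33)
J - (-1)*(-23394) = -337/3 - (-1)*(-23394) = -337/3 - 1*23394 = -337/3 - 23394 = -70519/3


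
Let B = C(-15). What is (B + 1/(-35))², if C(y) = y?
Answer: 276676/1225 ≈ 225.86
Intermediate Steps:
B = -15
(B + 1/(-35))² = (-15 + 1/(-35))² = (-15 - 1/35)² = (-526/35)² = 276676/1225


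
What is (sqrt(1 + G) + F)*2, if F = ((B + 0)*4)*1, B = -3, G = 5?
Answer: -24 + 2*sqrt(6) ≈ -19.101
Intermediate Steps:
F = -12 (F = ((-3 + 0)*4)*1 = -3*4*1 = -12*1 = -12)
(sqrt(1 + G) + F)*2 = (sqrt(1 + 5) - 12)*2 = (sqrt(6) - 12)*2 = (-12 + sqrt(6))*2 = -24 + 2*sqrt(6)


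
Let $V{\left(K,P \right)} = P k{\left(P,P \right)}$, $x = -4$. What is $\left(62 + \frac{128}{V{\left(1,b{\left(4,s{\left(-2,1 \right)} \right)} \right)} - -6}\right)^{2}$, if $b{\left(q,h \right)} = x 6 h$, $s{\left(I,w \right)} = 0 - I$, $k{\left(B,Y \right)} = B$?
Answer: $\frac{5137162276}{1334025} \approx 3850.9$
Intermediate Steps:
$s{\left(I,w \right)} = - I$
$b{\left(q,h \right)} = - 24 h$ ($b{\left(q,h \right)} = \left(-4\right) 6 h = - 24 h$)
$V{\left(K,P \right)} = P^{2}$ ($V{\left(K,P \right)} = P P = P^{2}$)
$\left(62 + \frac{128}{V{\left(1,b{\left(4,s{\left(-2,1 \right)} \right)} \right)} - -6}\right)^{2} = \left(62 + \frac{128}{\left(- 24 \left(\left(-1\right) \left(-2\right)\right)\right)^{2} - -6}\right)^{2} = \left(62 + \frac{128}{\left(\left(-24\right) 2\right)^{2} + 6}\right)^{2} = \left(62 + \frac{128}{\left(-48\right)^{2} + 6}\right)^{2} = \left(62 + \frac{128}{2304 + 6}\right)^{2} = \left(62 + \frac{128}{2310}\right)^{2} = \left(62 + 128 \cdot \frac{1}{2310}\right)^{2} = \left(62 + \frac{64}{1155}\right)^{2} = \left(\frac{71674}{1155}\right)^{2} = \frac{5137162276}{1334025}$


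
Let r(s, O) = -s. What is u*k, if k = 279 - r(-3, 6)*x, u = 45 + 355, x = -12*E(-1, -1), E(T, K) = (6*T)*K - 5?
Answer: 126000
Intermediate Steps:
E(T, K) = -5 + 6*K*T (E(T, K) = 6*K*T - 5 = -5 + 6*K*T)
x = -12 (x = -12*(-5 + 6*(-1)*(-1)) = -12*(-5 + 6) = -12*1 = -12)
u = 400
k = 315 (k = 279 - (-1*(-3))*(-12) = 279 - 3*(-12) = 279 - 1*(-36) = 279 + 36 = 315)
u*k = 400*315 = 126000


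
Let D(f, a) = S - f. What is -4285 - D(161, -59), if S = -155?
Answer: -3969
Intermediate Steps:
D(f, a) = -155 - f
-4285 - D(161, -59) = -4285 - (-155 - 1*161) = -4285 - (-155 - 161) = -4285 - 1*(-316) = -4285 + 316 = -3969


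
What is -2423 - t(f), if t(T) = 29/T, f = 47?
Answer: -113910/47 ≈ -2423.6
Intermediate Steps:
-2423 - t(f) = -2423 - 29/47 = -113910/47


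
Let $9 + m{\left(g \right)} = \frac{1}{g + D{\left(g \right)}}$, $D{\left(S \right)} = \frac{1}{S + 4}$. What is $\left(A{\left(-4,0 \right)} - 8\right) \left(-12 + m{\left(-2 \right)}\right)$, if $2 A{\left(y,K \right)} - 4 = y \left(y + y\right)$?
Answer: $- \frac{650}{3} \approx -216.67$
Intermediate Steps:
$A{\left(y,K \right)} = 2 + y^{2}$ ($A{\left(y,K \right)} = 2 + \frac{y \left(y + y\right)}{2} = 2 + \frac{y 2 y}{2} = 2 + \frac{2 y^{2}}{2} = 2 + y^{2}$)
$D{\left(S \right)} = \frac{1}{4 + S}$
$m{\left(g \right)} = -9 + \frac{1}{g + \frac{1}{4 + g}}$
$\left(A{\left(-4,0 \right)} - 8\right) \left(-12 + m{\left(-2 \right)}\right) = \left(\left(2 + \left(-4\right)^{2}\right) - 8\right) \left(-12 + \frac{-9 - \left(-1 + 9 \left(-2\right)\right) \left(4 - 2\right)}{1 - 2 \left(4 - 2\right)}\right) = \left(\left(2 + 16\right) - 8\right) \left(-12 + \frac{-9 - \left(-1 - 18\right) 2}{1 - 4}\right) = \left(18 - 8\right) \left(-12 + \frac{-9 - \left(-19\right) 2}{1 - 4}\right) = 10 \left(-12 + \frac{-9 + 38}{-3}\right) = 10 \left(-12 - \frac{29}{3}\right) = 10 \left(- \frac{65}{3}\right) = - \frac{650}{3}$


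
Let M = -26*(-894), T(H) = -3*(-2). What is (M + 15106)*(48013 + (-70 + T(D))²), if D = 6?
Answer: 1998380150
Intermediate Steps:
T(H) = 6
M = 23244
(M + 15106)*(48013 + (-70 + T(D))²) = (23244 + 15106)*(48013 + (-70 + 6)²) = 38350*(48013 + (-64)²) = 38350*(48013 + 4096) = 38350*52109 = 1998380150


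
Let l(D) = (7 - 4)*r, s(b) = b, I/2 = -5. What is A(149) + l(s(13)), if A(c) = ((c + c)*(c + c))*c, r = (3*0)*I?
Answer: 13231796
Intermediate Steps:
I = -10 (I = 2*(-5) = -10)
r = 0 (r = (3*0)*(-10) = 0*(-10) = 0)
l(D) = 0 (l(D) = (7 - 4)*0 = 3*0 = 0)
A(c) = 4*c**3 (A(c) = ((2*c)*(2*c))*c = (4*c**2)*c = 4*c**3)
A(149) + l(s(13)) = 4*149**3 + 0 = 4*3307949 + 0 = 13231796 + 0 = 13231796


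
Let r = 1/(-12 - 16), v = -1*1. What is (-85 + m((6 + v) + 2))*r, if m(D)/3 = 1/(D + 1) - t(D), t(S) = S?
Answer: 845/224 ≈ 3.7723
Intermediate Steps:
v = -1
r = -1/28 (r = 1/(-28) = -1/28 ≈ -0.035714)
m(D) = -3*D + 3/(1 + D) (m(D) = 3*(1/(D + 1) - D) = 3*(1/(1 + D) - D) = -3*D + 3/(1 + D))
(-85 + m((6 + v) + 2))*r = (-85 + 3*(1 - ((6 - 1) + 2) - ((6 - 1) + 2)²)/(1 + ((6 - 1) + 2)))*(-1/28) = (-85 + 3*(1 - (5 + 2) - (5 + 2)²)/(1 + (5 + 2)))*(-1/28) = (-85 + 3*(1 - 1*7 - 1*7²)/(1 + 7))*(-1/28) = (-85 + 3*(1 - 7 - 1*49)/8)*(-1/28) = (-85 + 3*(⅛)*(1 - 7 - 49))*(-1/28) = (-85 + 3*(⅛)*(-55))*(-1/28) = (-85 - 165/8)*(-1/28) = -845/8*(-1/28) = 845/224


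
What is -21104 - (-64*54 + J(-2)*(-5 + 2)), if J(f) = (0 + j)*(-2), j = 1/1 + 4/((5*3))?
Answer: -88278/5 ≈ -17656.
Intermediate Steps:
j = 19/15 (j = 1*1 + 4/15 = 1 + 4*(1/15) = 1 + 4/15 = 19/15 ≈ 1.2667)
J(f) = -38/15 (J(f) = (0 + 19/15)*(-2) = (19/15)*(-2) = -38/15)
-21104 - (-64*54 + J(-2)*(-5 + 2)) = -21104 - (-64*54 - 38*(-5 + 2)/15) = -21104 - (-3456 - 38/15*(-3)) = -21104 - (-3456 + 38/5) = -21104 - 1*(-17242/5) = -21104 + 17242/5 = -88278/5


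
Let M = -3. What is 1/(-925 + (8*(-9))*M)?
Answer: -1/709 ≈ -0.0014104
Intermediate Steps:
1/(-925 + (8*(-9))*M) = 1/(-925 + (8*(-9))*(-3)) = 1/(-925 - 72*(-3)) = 1/(-925 + 216) = 1/(-709) = -1/709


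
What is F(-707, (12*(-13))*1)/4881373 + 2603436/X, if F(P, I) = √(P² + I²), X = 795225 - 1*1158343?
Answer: -1301718/181559 + √524185/4881373 ≈ -7.1695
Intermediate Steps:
X = -363118 (X = 795225 - 1158343 = -363118)
F(P, I) = √(I² + P²)
F(-707, (12*(-13))*1)/4881373 + 2603436/X = √(((12*(-13))*1)² + (-707)²)/4881373 + 2603436/(-363118) = √((-156*1)² + 499849)*(1/4881373) + 2603436*(-1/363118) = √((-156)² + 499849)*(1/4881373) - 1301718/181559 = √(24336 + 499849)*(1/4881373) - 1301718/181559 = √524185*(1/4881373) - 1301718/181559 = √524185/4881373 - 1301718/181559 = -1301718/181559 + √524185/4881373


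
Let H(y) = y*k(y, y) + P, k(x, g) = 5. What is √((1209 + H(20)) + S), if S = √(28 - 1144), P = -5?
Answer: √(1304 + 6*I*√31) ≈ 36.114 + 0.4625*I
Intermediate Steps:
H(y) = -5 + 5*y (H(y) = y*5 - 5 = 5*y - 5 = -5 + 5*y)
S = 6*I*√31 (S = √(-1116) = 6*I*√31 ≈ 33.407*I)
√((1209 + H(20)) + S) = √((1209 + (-5 + 5*20)) + 6*I*√31) = √((1209 + (-5 + 100)) + 6*I*√31) = √((1209 + 95) + 6*I*√31) = √(1304 + 6*I*√31)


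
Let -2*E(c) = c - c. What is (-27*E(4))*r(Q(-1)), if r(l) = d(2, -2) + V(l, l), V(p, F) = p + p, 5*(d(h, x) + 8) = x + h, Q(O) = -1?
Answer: 0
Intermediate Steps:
d(h, x) = -8 + h/5 + x/5 (d(h, x) = -8 + (x + h)/5 = -8 + (h + x)/5 = -8 + (h/5 + x/5) = -8 + h/5 + x/5)
V(p, F) = 2*p
r(l) = -8 + 2*l (r(l) = (-8 + (⅕)*2 + (⅕)*(-2)) + 2*l = (-8 + ⅖ - ⅖) + 2*l = -8 + 2*l)
E(c) = 0 (E(c) = -(c - c)/2 = -½*0 = 0)
(-27*E(4))*r(Q(-1)) = (-27*0)*(-8 + 2*(-1)) = 0*(-8 - 2) = 0*(-10) = 0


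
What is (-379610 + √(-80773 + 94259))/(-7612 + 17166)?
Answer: -11165/281 + √13486/9554 ≈ -39.721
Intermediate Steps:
(-379610 + √(-80773 + 94259))/(-7612 + 17166) = (-379610 + √13486)/9554 = (-379610 + √13486)*(1/9554) = -11165/281 + √13486/9554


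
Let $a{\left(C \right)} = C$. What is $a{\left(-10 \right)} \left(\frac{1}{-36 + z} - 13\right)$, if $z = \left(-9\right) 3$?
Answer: $\frac{8200}{63} \approx 130.16$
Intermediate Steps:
$z = -27$
$a{\left(-10 \right)} \left(\frac{1}{-36 + z} - 13\right) = - 10 \left(\frac{1}{-36 - 27} - 13\right) = - 10 \left(\frac{1}{-63} - 13\right) = - 10 \left(- \frac{1}{63} - 13\right) = \left(-10\right) \left(- \frac{820}{63}\right) = \frac{8200}{63}$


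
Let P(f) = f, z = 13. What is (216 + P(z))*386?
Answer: 88394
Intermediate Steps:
(216 + P(z))*386 = (216 + 13)*386 = 229*386 = 88394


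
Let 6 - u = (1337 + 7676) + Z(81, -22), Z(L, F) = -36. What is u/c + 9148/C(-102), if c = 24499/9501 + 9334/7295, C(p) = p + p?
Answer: -32322236324888/13637529489 ≈ -2370.1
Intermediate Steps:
C(p) = 2*p
u = -8971 (u = 6 - ((1337 + 7676) - 36) = 6 - (9013 - 36) = 6 - 1*8977 = 6 - 8977 = -8971)
c = 267402539/69309795 (c = 24499*(1/9501) + 9334*(1/7295) = 24499/9501 + 9334/7295 = 267402539/69309795 ≈ 3.8581)
u/c + 9148/C(-102) = -8971/267402539/69309795 + 9148/((2*(-102))) = -8971*69309795/267402539 + 9148/(-204) = -621778170945/267402539 + 9148*(-1/204) = -621778170945/267402539 - 2287/51 = -32322236324888/13637529489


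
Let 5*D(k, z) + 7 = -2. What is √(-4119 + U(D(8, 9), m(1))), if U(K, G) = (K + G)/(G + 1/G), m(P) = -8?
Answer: I*√17397679/65 ≈ 64.17*I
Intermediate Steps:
D(k, z) = -9/5 (D(k, z) = -7/5 + (⅕)*(-2) = -7/5 - ⅖ = -9/5)
U(K, G) = (G + K)/(G + 1/G)
√(-4119 + U(D(8, 9), m(1))) = √(-4119 - 8*(-8 - 9/5)/(1 + (-8)²)) = √(-4119 - 8*(-49/5)/(1 + 64)) = √(-4119 - 8*(-49/5)/65) = √(-4119 - 8*1/65*(-49/5)) = √(-4119 + 392/325) = √(-1338283/325) = I*√17397679/65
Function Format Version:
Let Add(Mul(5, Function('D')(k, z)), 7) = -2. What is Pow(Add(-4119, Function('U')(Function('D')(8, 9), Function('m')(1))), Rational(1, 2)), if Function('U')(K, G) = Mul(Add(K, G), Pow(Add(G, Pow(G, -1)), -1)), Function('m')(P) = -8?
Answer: Mul(Rational(1, 65), I, Pow(17397679, Rational(1, 2))) ≈ Mul(64.170, I)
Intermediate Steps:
Function('D')(k, z) = Rational(-9, 5) (Function('D')(k, z) = Add(Rational(-7, 5), Mul(Rational(1, 5), -2)) = Add(Rational(-7, 5), Rational(-2, 5)) = Rational(-9, 5))
Function('U')(K, G) = Mul(Pow(Add(G, Pow(G, -1)), -1), Add(G, K)) (Function('U')(K, G) = Mul(Add(G, K), Pow(Add(G, Pow(G, -1)), -1)) = Mul(Pow(Add(G, Pow(G, -1)), -1), Add(G, K)))
Pow(Add(-4119, Function('U')(Function('D')(8, 9), Function('m')(1))), Rational(1, 2)) = Pow(Add(-4119, Mul(-8, Pow(Add(1, Pow(-8, 2)), -1), Add(-8, Rational(-9, 5)))), Rational(1, 2)) = Pow(Add(-4119, Mul(-8, Pow(Add(1, 64), -1), Rational(-49, 5))), Rational(1, 2)) = Pow(Add(-4119, Mul(-8, Pow(65, -1), Rational(-49, 5))), Rational(1, 2)) = Pow(Add(-4119, Mul(-8, Rational(1, 65), Rational(-49, 5))), Rational(1, 2)) = Pow(Add(-4119, Rational(392, 325)), Rational(1, 2)) = Pow(Rational(-1338283, 325), Rational(1, 2)) = Mul(Rational(1, 65), I, Pow(17397679, Rational(1, 2)))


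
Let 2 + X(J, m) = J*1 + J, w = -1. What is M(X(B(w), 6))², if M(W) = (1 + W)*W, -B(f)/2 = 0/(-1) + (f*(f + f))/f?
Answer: 1764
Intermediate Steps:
B(f) = -4*f (B(f) = -2*(0/(-1) + (f*(f + f))/f) = -2*(0*(-1) + (f*(2*f))/f) = -2*(0 + (2*f²)/f) = -2*(0 + 2*f) = -4*f)
X(J, m) = -2 + 2*J (X(J, m) = -2 + (J*1 + J) = -2 + (J + J) = -2 + 2*J)
M(W) = W*(1 + W)
M(X(B(w), 6))² = ((-2 + 2*(-4*(-1)))*(1 + (-2 + 2*(-4*(-1)))))² = ((-2 + 2*4)*(1 + (-2 + 2*4)))² = ((-2 + 8)*(1 + (-2 + 8)))² = (6*(1 + 6))² = (6*7)² = 42² = 1764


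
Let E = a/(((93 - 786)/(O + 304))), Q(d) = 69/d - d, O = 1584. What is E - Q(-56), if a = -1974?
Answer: 9837221/1848 ≈ 5323.2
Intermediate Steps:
Q(d) = -d + 69/d
E = 177472/33 (E = -1974*(1584 + 304)/(93 - 786) = -1974/((-693/1888)) = -1974/((-693*1/1888)) = -1974/(-693/1888) = -1974*(-1888/693) = 177472/33 ≈ 5377.9)
E - Q(-56) = 177472/33 - (-1*(-56) + 69/(-56)) = 177472/33 - (56 + 69*(-1/56)) = 177472/33 - (56 - 69/56) = 177472/33 - 1*3067/56 = 177472/33 - 3067/56 = 9837221/1848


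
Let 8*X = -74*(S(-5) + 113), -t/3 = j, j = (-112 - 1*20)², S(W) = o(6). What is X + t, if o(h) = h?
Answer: -213491/4 ≈ -53373.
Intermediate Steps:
S(W) = 6
j = 17424 (j = (-112 - 20)² = (-132)² = 17424)
t = -52272 (t = -3*17424 = -52272)
X = -4403/4 (X = (-74*(6 + 113))/8 = (-74*119)/8 = (⅛)*(-8806) = -4403/4 ≈ -1100.8)
X + t = -4403/4 - 52272 = -213491/4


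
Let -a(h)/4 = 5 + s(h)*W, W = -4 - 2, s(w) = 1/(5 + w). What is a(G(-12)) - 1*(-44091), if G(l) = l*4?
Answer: 1895029/43 ≈ 44070.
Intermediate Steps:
G(l) = 4*l
W = -6
a(h) = -20 + 24/(5 + h) (a(h) = -4*(5 - 6/(5 + h)) = -20 + 24/(5 + h))
a(G(-12)) - 1*(-44091) = 4*(-19 - 20*(-12))/(5 + 4*(-12)) - 1*(-44091) = 4*(-19 - 5*(-48))/(5 - 48) + 44091 = 4*(-19 + 240)/(-43) + 44091 = 4*(-1/43)*221 + 44091 = -884/43 + 44091 = 1895029/43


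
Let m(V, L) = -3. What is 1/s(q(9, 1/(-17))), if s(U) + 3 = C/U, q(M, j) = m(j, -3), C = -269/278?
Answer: -834/2233 ≈ -0.37349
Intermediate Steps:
C = -269/278 (C = -269*1/278 = -269/278 ≈ -0.96763)
q(M, j) = -3
s(U) = -3 - 269/(278*U)
1/s(q(9, 1/(-17))) = 1/(-3 - 269/278/(-3)) = 1/(-3 - 269/278*(-⅓)) = 1/(-3 + 269/834) = 1/(-2233/834) = -834/2233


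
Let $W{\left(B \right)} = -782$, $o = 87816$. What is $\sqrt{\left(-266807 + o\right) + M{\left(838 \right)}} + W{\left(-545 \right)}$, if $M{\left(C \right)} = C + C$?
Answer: $-782 + i \sqrt{177315} \approx -782.0 + 421.09 i$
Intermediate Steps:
$M{\left(C \right)} = 2 C$
$\sqrt{\left(-266807 + o\right) + M{\left(838 \right)}} + W{\left(-545 \right)} = \sqrt{\left(-266807 + 87816\right) + 2 \cdot 838} - 782 = \sqrt{-178991 + 1676} - 782 = \sqrt{-177315} - 782 = i \sqrt{177315} - 782 = -782 + i \sqrt{177315}$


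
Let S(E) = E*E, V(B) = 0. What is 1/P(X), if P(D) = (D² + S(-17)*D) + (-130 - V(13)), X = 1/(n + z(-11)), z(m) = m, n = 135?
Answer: -15376/1963043 ≈ -0.0078327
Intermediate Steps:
S(E) = E²
X = 1/124 (X = 1/(135 - 11) = 1/124 ≈ 0.0080645)
P(D) = -130 + D² + 289*D (P(D) = (D² + (-17)²*D) + (-130 - 1*0) = (D² + 289*D) + (-130 + 0) = (D² + 289*D) - 130 = -130 + D² + 289*D)
1/P(X) = 1/(-130 + (1/124)² + 289*(1/124)) = 1/(-130 + 1/15376 + 289/124) = 1/(-1963043/15376) = -15376/1963043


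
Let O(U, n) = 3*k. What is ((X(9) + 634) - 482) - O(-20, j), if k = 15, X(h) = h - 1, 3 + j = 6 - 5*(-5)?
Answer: 115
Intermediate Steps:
j = 28 (j = -3 + (6 - 5*(-5)) = -3 + (6 + 25) = -3 + 31 = 28)
X(h) = -1 + h
O(U, n) = 45 (O(U, n) = 3*15 = 45)
((X(9) + 634) - 482) - O(-20, j) = (((-1 + 9) + 634) - 482) - 1*45 = ((8 + 634) - 482) - 45 = (642 - 482) - 45 = 160 - 45 = 115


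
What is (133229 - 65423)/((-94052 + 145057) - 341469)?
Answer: -33903/145232 ≈ -0.23344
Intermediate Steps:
(133229 - 65423)/((-94052 + 145057) - 341469) = 67806/(51005 - 341469) = 67806/(-290464) = 67806*(-1/290464) = -33903/145232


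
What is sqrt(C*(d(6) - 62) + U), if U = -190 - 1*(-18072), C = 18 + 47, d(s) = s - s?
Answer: 2*sqrt(3463) ≈ 117.69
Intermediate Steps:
d(s) = 0
C = 65
U = 17882 (U = -190 + 18072 = 17882)
sqrt(C*(d(6) - 62) + U) = sqrt(65*(0 - 62) + 17882) = sqrt(65*(-62) + 17882) = sqrt(-4030 + 17882) = sqrt(13852) = 2*sqrt(3463)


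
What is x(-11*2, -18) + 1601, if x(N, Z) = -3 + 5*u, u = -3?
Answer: 1583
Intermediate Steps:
x(N, Z) = -18 (x(N, Z) = -3 + 5*(-3) = -3 - 15 = -18)
x(-11*2, -18) + 1601 = -18 + 1601 = 1583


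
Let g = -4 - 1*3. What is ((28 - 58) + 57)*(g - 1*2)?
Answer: -243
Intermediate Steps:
g = -7 (g = -4 - 3 = -7)
((28 - 58) + 57)*(g - 1*2) = ((28 - 58) + 57)*(-7 - 1*2) = (-30 + 57)*(-7 - 2) = 27*(-9) = -243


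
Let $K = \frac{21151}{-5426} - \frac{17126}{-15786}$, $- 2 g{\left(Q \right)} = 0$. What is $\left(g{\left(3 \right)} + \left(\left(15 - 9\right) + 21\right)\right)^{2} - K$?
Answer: $\frac{31341669727}{42827418} \approx 731.81$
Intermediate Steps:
$g{\left(Q \right)} = 0$ ($g{\left(Q \right)} = \left(- \frac{1}{2}\right) 0 = 0$)
$K = - \frac{120482005}{42827418}$ ($K = 21151 \left(- \frac{1}{5426}\right) - - \frac{8563}{7893} = - \frac{21151}{5426} + \frac{8563}{7893} = - \frac{120482005}{42827418} \approx -2.8132$)
$\left(g{\left(3 \right)} + \left(\left(15 - 9\right) + 21\right)\right)^{2} - K = \left(0 + \left(\left(15 - 9\right) + 21\right)\right)^{2} - - \frac{120482005}{42827418} = \left(0 + \left(6 + 21\right)\right)^{2} + \frac{120482005}{42827418} = \left(0 + 27\right)^{2} + \frac{120482005}{42827418} = 27^{2} + \frac{120482005}{42827418} = 729 + \frac{120482005}{42827418} = \frac{31341669727}{42827418}$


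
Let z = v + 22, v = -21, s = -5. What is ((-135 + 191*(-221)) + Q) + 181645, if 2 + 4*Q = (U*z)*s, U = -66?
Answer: 139381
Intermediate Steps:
z = 1 (z = -21 + 22 = 1)
Q = 82 (Q = -½ + (-66*1*(-5))/4 = -½ + (-66*(-5))/4 = -½ + (¼)*330 = -½ + 165/2 = 82)
((-135 + 191*(-221)) + Q) + 181645 = ((-135 + 191*(-221)) + 82) + 181645 = ((-135 - 42211) + 82) + 181645 = (-42346 + 82) + 181645 = -42264 + 181645 = 139381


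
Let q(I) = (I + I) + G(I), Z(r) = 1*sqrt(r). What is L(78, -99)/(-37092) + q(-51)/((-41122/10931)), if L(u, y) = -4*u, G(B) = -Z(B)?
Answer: 1723708357/63554051 + 10931*I*sqrt(51)/41122 ≈ 27.122 + 1.8983*I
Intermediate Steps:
Z(r) = sqrt(r)
G(B) = -sqrt(B)
q(I) = -sqrt(I) + 2*I (q(I) = (I + I) - sqrt(I) = 2*I - sqrt(I) = -sqrt(I) + 2*I)
L(78, -99)/(-37092) + q(-51)/((-41122/10931)) = -4*78/(-37092) + (-sqrt(-51) + 2*(-51))/((-41122/10931)) = -312*(-1/37092) + (-I*sqrt(51) - 102)/((-41122*1/10931)) = 26/3091 + (-I*sqrt(51) - 102)/(-41122/10931) = 26/3091 + (-102 - I*sqrt(51))*(-10931/41122) = 26/3091 + (557481/20561 + 10931*I*sqrt(51)/41122) = 1723708357/63554051 + 10931*I*sqrt(51)/41122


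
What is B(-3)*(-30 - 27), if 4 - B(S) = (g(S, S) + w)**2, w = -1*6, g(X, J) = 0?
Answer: 1824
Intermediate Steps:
w = -6
B(S) = -32 (B(S) = 4 - (0 - 6)**2 = 4 - 1*(-6)**2 = 4 - 1*36 = 4 - 36 = -32)
B(-3)*(-30 - 27) = -32*(-30 - 27) = -32*(-57) = 1824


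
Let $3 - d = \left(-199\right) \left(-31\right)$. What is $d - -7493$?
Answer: $1327$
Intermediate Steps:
$d = -6166$ ($d = 3 - \left(-199\right) \left(-31\right) = 3 - 6169 = -6166$)
$d - -7493 = -6166 - -7493 = -6166 + 7493 = 1327$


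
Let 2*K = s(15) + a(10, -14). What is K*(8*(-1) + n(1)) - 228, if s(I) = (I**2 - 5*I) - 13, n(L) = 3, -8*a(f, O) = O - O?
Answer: -1141/2 ≈ -570.50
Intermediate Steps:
a(f, O) = 0 (a(f, O) = -(O - O)/8 = -1/8*0 = 0)
s(I) = -13 + I**2 - 5*I
K = 137/2 (K = ((-13 + 15**2 - 5*15) + 0)/2 = ((-13 + 225 - 75) + 0)/2 = (137 + 0)/2 = (1/2)*137 = 137/2 ≈ 68.500)
K*(8*(-1) + n(1)) - 228 = 137*(8*(-1) + 3)/2 - 228 = 137*(-8 + 3)/2 - 228 = (137/2)*(-5) - 228 = -685/2 - 228 = -1141/2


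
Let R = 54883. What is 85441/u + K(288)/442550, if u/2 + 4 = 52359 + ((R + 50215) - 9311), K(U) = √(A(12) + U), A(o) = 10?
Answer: 85441/296284 + √298/442550 ≈ 0.28841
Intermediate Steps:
K(U) = √(10 + U)
u = 296284 (u = -8 + 2*(52359 + ((54883 + 50215) - 9311)) = -8 + 2*(52359 + (105098 - 9311)) = -8 + 2*(52359 + 95787) = -8 + 2*148146 = -8 + 296292 = 296284)
85441/u + K(288)/442550 = 85441/296284 + √(10 + 288)/442550 = 85441*(1/296284) + √298*(1/442550) = 85441/296284 + √298/442550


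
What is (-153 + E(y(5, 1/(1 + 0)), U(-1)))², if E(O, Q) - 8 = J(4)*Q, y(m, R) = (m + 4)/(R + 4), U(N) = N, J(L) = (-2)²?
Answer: 22201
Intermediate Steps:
J(L) = 4
y(m, R) = (4 + m)/(4 + R)
E(O, Q) = 8 + 4*Q
(-153 + E(y(5, 1/(1 + 0)), U(-1)))² = (-153 + (8 + 4*(-1)))² = (-153 + (8 - 4))² = (-153 + 4)² = (-149)² = 22201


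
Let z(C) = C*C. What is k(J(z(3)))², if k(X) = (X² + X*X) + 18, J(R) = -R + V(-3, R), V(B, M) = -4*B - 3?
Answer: 324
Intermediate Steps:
V(B, M) = -3 - 4*B
z(C) = C²
J(R) = 9 - R (J(R) = -R + (-3 - 4*(-3)) = -R + (-3 + 12) = -R + 9 = 9 - R)
k(X) = 18 + 2*X² (k(X) = (X² + X²) + 18 = 2*X² + 18 = 18 + 2*X²)
k(J(z(3)))² = (18 + 2*(9 - 1*3²)²)² = (18 + 2*(9 - 1*9)²)² = (18 + 2*(9 - 9)²)² = (18 + 2*0²)² = (18 + 2*0)² = (18 + 0)² = 18² = 324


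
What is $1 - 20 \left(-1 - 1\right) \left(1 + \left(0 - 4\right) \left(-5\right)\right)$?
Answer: $841$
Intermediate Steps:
$1 - 20 \left(-1 - 1\right) \left(1 + \left(0 - 4\right) \left(-5\right)\right) = 1 - 20 \left(-1 - 1\right) \left(1 - -20\right) = 1 - 20 \left(- 2 \left(1 + 20\right)\right) = 1 - 20 \left(\left(-2\right) 21\right) = 1 - -840 = 1 + 840 = 841$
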